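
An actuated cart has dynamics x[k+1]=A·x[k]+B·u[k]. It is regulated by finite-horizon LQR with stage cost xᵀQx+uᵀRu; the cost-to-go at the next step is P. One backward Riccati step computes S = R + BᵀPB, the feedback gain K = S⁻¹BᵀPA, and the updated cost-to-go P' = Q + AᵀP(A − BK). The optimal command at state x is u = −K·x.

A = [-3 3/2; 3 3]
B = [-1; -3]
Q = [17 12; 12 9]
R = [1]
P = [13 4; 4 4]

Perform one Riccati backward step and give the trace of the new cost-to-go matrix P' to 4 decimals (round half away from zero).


99.6115

BᵀP = [-25.0000 -16.0000]
S = R + BᵀPB = [1] + [73.0000] = [74.0000]
BᵀPA = [27.0000 -85.5000]
K = S⁻¹·BᵀPA = [0.3649 -1.1554]
A−BK = [-2.6351 0.3446; 4.0946 -0.4662]
AᵀP(A−BK) = [71.1486 -9.3041; -9.3041 2.4628]
P' = Q + AᵀP(A−BK) = [88.1486 2.6959; 2.6959 11.4628]
tr(P') = 99.6115


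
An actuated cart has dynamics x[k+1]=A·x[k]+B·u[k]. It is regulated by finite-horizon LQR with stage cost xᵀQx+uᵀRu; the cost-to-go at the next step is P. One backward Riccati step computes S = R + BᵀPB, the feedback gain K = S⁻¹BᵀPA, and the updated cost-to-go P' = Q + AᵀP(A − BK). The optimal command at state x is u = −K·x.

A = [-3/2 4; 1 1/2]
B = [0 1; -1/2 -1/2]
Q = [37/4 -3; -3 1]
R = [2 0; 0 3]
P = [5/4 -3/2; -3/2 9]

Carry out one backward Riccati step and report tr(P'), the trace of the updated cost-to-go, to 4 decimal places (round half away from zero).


27.5375

BᵀP = [0.7500 -4.5000; 2.0000 -6.0000]
S = R + BᵀPB = [2 0; 0 3] + [2.2500 3.0000; 3.0000 5.0000] = [4.2500 3.0000; 3.0000 8.0000]
BᵀPA = [-5.6250 0.7500; -9.0000 5.0000]
K = S⁻¹·BᵀPA = [-0.7200 -0.3600; -0.8550 0.7600]
A−BK = [-0.6450 3.2400; 0.2125 0.7000]
AᵀP(A−BK) = [4.5675 -3.0600; -3.0600 12.7200]
P' = Q + AᵀP(A−BK) = [13.8175 -6.0600; -6.0600 13.7200]
tr(P') = 27.5375


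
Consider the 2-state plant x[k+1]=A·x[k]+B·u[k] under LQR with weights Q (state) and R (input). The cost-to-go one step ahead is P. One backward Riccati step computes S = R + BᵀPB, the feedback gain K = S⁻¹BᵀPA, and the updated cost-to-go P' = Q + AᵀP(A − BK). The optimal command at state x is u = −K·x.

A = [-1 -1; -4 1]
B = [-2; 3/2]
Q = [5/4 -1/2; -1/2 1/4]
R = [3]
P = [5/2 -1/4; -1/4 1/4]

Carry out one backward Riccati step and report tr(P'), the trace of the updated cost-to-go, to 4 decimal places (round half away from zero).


6.4232

BᵀP = [-5.3750 0.8750]
S = R + BᵀPB = [3] + [12.0625] = [15.0625]
BᵀPA = [1.8750 6.2500]
K = S⁻¹·BᵀPA = [0.1245 0.4149]
A−BK = [-0.7510 -0.1701; -4.1867 0.3776]
AᵀP(A−BK) = [4.2666 -0.0280; -0.0280 0.6566]
P' = Q + AᵀP(A−BK) = [5.5166 -0.5280; -0.5280 0.9066]
tr(P') = 6.4232


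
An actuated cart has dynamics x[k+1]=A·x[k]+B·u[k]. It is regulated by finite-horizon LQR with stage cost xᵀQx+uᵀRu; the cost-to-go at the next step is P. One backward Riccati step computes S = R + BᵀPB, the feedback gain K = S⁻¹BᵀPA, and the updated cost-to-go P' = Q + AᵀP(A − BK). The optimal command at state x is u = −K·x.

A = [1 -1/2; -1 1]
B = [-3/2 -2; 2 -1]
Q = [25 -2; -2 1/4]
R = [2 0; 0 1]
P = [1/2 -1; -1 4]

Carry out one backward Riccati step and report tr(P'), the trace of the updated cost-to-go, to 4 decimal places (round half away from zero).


26.1637

BᵀP = [-2.7500 9.5000; 0.0000 -2.0000]
S = R + BᵀPB = [2 0; 0 1] + [23.1250 -4.0000; -4.0000 2.0000] = [25.1250 -4.0000; -4.0000 3.0000]
BᵀPA = [-12.2500 10.8750; 2.0000 -2.0000]
K = S⁻¹·BᵀPA = [-0.4842 0.4147; 0.0211 -0.1137]
A−BK = [0.3158 -0.1053; -0.0105 0.0568]
AᵀP(A−BK) = [0.5263 -0.4421; -0.4421 0.3874]
P' = Q + AᵀP(A−BK) = [25.5263 -2.4421; -2.4421 0.6374]
tr(P') = 26.1637


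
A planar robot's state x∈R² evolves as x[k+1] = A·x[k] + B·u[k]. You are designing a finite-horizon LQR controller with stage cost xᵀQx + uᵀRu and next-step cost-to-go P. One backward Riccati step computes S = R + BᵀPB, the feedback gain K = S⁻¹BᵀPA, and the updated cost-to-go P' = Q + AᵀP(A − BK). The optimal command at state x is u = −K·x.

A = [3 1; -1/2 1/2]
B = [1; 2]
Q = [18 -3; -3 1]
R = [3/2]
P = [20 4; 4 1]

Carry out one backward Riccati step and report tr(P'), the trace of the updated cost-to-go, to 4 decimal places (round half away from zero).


BᵀP = [28.0000 6.0000]
S = R + BᵀPB = [3/2] + [40.0000] = [41.5000]
BᵀPA = [81.0000 31.0000]
K = S⁻¹·BᵀPA = [1.9518 0.7470]
A−BK = [1.0482 0.2530; -4.4036 -0.9940]
AᵀP(A−BK) = [10.1536 3.2440; 3.2440 1.0934]
P' = Q + AᵀP(A−BK) = [28.1536 0.2440; 0.2440 2.0934]
tr(P') = 30.2470

30.2470


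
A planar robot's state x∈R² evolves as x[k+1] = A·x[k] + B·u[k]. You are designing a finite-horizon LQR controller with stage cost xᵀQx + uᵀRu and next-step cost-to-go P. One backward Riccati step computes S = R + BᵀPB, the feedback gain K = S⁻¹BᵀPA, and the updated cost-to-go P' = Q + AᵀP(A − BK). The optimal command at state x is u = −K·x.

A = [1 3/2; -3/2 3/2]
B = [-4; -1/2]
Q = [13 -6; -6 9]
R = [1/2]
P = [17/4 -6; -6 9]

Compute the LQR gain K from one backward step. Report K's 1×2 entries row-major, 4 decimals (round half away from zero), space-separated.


BᵀP = [-14.0000 19.5000]
S = R + BᵀPB = [1/2] + [46.2500] = [46.7500]
BᵀPA = [-43.2500 8.2500]
K = S⁻¹·BᵀPA = [-0.9251 0.1765]
A−BK = [-2.7005 2.2059; -1.9626 1.5882]
AᵀP(A−BK) = [2.4880 -1.7426; -1.7426 1.3566]
P' = Q + AᵀP(A−BK) = [15.4880 -7.7426; -7.7426 10.3566]
tr(P') = 25.8446

-0.9251 0.1765


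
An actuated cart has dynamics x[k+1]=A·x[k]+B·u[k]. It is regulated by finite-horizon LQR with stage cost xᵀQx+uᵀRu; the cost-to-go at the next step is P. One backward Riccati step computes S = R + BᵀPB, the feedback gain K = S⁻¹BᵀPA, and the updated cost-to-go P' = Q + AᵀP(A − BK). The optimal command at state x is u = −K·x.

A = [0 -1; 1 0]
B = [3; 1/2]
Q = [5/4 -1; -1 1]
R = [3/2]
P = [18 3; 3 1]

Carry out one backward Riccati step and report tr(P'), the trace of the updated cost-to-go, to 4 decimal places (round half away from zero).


2.8969

BᵀP = [55.5000 9.5000]
S = R + BᵀPB = [3/2] + [171.2500] = [172.7500]
BᵀPA = [9.5000 -55.5000]
K = S⁻¹·BᵀPA = [0.0550 -0.3213]
A−BK = [-0.1650 -0.0362; 0.9725 0.1606]
AᵀP(A−BK) = [0.4776 0.0521; 0.0521 0.1693]
P' = Q + AᵀP(A−BK) = [1.7276 -0.9479; -0.9479 1.1693]
tr(P') = 2.8969


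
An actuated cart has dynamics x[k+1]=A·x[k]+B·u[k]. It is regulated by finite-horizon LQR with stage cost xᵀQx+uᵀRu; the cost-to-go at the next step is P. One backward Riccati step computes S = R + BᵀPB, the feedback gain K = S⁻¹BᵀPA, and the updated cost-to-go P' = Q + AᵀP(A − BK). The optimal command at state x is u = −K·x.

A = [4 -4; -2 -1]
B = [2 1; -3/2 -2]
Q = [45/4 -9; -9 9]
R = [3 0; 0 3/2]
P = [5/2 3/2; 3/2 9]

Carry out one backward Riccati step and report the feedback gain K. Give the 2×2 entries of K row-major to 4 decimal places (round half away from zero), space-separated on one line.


BᵀP = [2.7500 -10.5000; -0.5000 -16.5000]
S = R + BᵀPB = [3 0; 0 3/2] + [21.2500 23.7500; 23.7500 32.5000] = [24.2500 23.7500; 23.7500 34.0000]
BᵀPA = [32.0000 -0.5000; 31.0000 18.5000]
K = S⁻¹·BᵀPA = [1.3506 -1.7523; -0.0317 1.7682]
A−BK = [1.3305 -2.2635; -0.0374 -0.0922]
AᵀP(A−BK) = [9.7624 -14.7387; -14.7387 27.4125]
P' = Q + AᵀP(A−BK) = [21.0124 -23.7387; -23.7387 36.4125]
tr(P') = 57.4249

1.3506 -1.7523 -0.0317 1.7682


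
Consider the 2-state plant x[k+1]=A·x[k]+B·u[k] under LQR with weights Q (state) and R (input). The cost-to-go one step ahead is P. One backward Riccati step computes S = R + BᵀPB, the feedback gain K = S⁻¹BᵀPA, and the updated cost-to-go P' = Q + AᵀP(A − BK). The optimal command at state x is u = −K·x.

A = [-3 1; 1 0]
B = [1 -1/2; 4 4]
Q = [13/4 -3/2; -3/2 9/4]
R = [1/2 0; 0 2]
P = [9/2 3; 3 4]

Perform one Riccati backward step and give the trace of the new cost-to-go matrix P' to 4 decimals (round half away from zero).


BᵀP = [16.5000 19.0000; 9.7500 14.5000]
S = R + BᵀPB = [1/2 0; 0 2] + [92.5000 67.7500; 67.7500 53.1250] = [93.0000 67.7500; 67.7500 55.1250]
BᵀPA = [-30.5000 16.5000; -14.7500 9.7500]
K = S⁻¹·BᵀPA = [-1.2711 0.4641; 1.2946 -0.3935]
A−BK = [-1.0817 0.3392; 0.9059 -0.2824]
AᵀP(A−BK) = [6.8280 -2.1498; -2.1498 0.6793]
P' = Q + AᵀP(A−BK) = [10.0780 -3.6498; -3.6498 2.9293]
tr(P') = 13.0073

13.0073


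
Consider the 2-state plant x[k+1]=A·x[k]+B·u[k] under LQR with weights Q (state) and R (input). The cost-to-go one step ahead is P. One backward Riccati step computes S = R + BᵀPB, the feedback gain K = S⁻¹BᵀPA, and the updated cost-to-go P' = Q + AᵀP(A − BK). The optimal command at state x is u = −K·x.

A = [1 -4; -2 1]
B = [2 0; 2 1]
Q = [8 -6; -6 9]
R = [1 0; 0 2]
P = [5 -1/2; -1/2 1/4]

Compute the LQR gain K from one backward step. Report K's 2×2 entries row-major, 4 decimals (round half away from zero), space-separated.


0.5466 -2.0124 -0.3230 0.5528

BᵀP = [9.0000 -0.5000; -0.5000 0.2500]
S = R + BᵀPB = [1 0; 0 2] + [17.0000 -0.5000; -0.5000 0.2500] = [18.0000 -0.5000; -0.5000 2.2500]
BᵀPA = [10.0000 -36.5000; -1.0000 2.2500]
K = S⁻¹·BᵀPA = [0.5466 -2.0124; -0.3230 0.5528]
A−BK = [-0.0932 0.0248; -2.7702 4.4720]
AᵀP(A−BK) = [2.2112 -4.3230; -4.3230 9.5528]
P' = Q + AᵀP(A−BK) = [10.2112 -10.3230; -10.3230 18.5528]
tr(P') = 28.7640


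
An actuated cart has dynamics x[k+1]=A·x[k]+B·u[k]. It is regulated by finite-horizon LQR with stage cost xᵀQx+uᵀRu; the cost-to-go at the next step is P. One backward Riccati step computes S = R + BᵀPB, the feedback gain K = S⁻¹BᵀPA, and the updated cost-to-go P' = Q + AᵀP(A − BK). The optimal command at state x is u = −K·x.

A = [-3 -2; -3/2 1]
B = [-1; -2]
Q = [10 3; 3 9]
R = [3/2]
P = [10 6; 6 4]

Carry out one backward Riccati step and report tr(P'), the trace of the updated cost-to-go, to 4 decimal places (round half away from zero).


BᵀP = [-22.0000 -14.0000]
S = R + BᵀPB = [3/2] + [50.0000] = [51.5000]
BᵀPA = [87.0000 30.0000]
K = S⁻¹·BᵀPA = [1.6893 0.5825]
A−BK = [-1.3107 -1.4175; 1.8786 2.1650]
AᵀP(A−BK) = [6.0291 3.3204; 3.3204 2.5243]
P' = Q + AᵀP(A−BK) = [16.0291 6.3204; 6.3204 11.5243]
tr(P') = 27.5534

27.5534


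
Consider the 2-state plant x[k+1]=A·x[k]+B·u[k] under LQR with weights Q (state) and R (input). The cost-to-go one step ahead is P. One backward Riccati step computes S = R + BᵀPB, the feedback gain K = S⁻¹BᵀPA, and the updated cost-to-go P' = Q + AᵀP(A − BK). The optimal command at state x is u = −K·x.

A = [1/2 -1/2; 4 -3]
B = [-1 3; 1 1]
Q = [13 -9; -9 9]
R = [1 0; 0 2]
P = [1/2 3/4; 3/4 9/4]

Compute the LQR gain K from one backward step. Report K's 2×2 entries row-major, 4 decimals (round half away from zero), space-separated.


BᵀP = [0.2500 1.5000; 2.2500 4.5000]
S = R + BᵀPB = [1 0; 0 2] + [1.2500 2.2500; 2.2500 11.2500] = [2.2500 2.2500; 2.2500 13.2500]
BᵀPA = [6.1250 -4.6250; 19.1250 -14.6250]
K = S⁻¹·BᵀPA = [1.5404 -1.1465; 1.1818 -0.9091]
A−BK = [-1.5051 1.0808; 1.2778 -0.9444]
AᵀP(A−BK) = [7.0878 -5.3415; -5.3415 4.0271]
P' = Q + AᵀP(A−BK) = [20.0878 -14.3415; -14.3415 13.0271]
tr(P') = 33.1149

1.5404 -1.1465 1.1818 -0.9091


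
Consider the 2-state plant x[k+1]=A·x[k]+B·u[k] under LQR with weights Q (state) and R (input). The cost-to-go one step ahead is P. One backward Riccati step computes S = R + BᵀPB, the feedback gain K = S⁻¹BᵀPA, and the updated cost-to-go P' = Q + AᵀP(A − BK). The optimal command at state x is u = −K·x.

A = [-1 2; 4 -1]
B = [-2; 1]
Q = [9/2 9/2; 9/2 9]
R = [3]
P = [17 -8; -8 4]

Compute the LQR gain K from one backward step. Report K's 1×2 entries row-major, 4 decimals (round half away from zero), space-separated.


BᵀP = [-42.0000 20.0000]
S = R + BᵀPB = [3] + [104.0000] = [107.0000]
BᵀPA = [122.0000 -104.0000]
K = S⁻¹·BᵀPA = [1.1402 -0.9720]
A−BK = [1.2804 0.0561; 2.8598 -0.0280]
AᵀP(A−BK) = [5.8972 -3.4206; -3.4206 2.9159]
P' = Q + AᵀP(A−BK) = [10.3972 1.0794; 1.0794 11.9159]
tr(P') = 22.3131

1.1402 -0.9720


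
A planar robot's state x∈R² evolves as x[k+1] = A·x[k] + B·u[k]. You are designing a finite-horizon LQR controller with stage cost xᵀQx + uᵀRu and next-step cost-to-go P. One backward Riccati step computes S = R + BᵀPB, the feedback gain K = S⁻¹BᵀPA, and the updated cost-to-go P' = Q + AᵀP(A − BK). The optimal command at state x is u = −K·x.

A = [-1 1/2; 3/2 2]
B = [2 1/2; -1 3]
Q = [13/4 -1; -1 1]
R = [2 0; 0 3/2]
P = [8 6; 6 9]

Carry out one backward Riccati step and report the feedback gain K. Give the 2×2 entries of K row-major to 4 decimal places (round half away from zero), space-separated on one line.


BᵀP = [10.0000 3.0000; 22.0000 30.0000]
S = R + BᵀPB = [2 0; 0 3/2] + [17.0000 14.0000; 14.0000 101.0000] = [19.0000 14.0000; 14.0000 102.5000]
BᵀPA = [-5.5000 11.0000; 23.0000 71.0000]
K = S⁻¹·BᵀPA = [-0.5057 0.0762; 0.2935 0.6823]
A−BK = [-0.1353 0.0064; 0.1139 0.0294]
AᵀP(A−BK) = [0.7190 0.2269; 0.2269 0.7202]
P' = Q + AᵀP(A−BK) = [3.9690 -0.7731; -0.7731 1.7202]
tr(P') = 5.6892

-0.5057 0.0762 0.2935 0.6823


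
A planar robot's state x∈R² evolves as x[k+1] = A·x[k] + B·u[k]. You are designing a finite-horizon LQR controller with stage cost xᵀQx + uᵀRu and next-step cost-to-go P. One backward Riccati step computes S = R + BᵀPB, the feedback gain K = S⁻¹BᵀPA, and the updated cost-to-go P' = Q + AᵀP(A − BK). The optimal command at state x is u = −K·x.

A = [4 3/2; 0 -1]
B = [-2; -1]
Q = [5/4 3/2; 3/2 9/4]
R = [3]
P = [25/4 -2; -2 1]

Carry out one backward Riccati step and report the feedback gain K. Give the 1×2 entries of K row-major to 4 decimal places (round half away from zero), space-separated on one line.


-2.0000 -0.8929

BᵀP = [-10.5000 3.0000]
S = R + BᵀPB = [3] + [18.0000] = [21.0000]
BᵀPA = [-42.0000 -18.7500]
K = S⁻¹·BᵀPA = [-2.0000 -0.8929]
A−BK = [0.0000 -0.2857; -2.0000 -1.8929]
AᵀP(A−BK) = [16.0000 8.0000; 8.0000 4.3214]
P' = Q + AᵀP(A−BK) = [17.2500 9.5000; 9.5000 6.5714]
tr(P') = 23.8214


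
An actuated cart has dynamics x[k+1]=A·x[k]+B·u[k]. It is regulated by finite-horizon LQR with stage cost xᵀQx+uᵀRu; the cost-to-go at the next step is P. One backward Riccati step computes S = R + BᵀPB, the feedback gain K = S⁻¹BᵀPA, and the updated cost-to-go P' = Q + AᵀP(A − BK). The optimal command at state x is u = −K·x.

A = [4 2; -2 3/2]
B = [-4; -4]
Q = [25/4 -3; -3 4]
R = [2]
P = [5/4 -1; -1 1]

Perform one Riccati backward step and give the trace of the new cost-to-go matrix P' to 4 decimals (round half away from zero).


48.1667

BᵀP = [-1.0000 0.0000]
S = R + BᵀPB = [2] + [4.0000] = [6.0000]
BᵀPA = [-4.0000 -2.0000]
K = S⁻¹·BᵀPA = [-0.6667 -0.3333]
A−BK = [1.3333 0.6667; -4.6667 0.1667]
AᵀP(A−BK) = [37.3333 3.6667; 3.6667 0.5833]
P' = Q + AᵀP(A−BK) = [43.5833 0.6667; 0.6667 4.5833]
tr(P') = 48.1667


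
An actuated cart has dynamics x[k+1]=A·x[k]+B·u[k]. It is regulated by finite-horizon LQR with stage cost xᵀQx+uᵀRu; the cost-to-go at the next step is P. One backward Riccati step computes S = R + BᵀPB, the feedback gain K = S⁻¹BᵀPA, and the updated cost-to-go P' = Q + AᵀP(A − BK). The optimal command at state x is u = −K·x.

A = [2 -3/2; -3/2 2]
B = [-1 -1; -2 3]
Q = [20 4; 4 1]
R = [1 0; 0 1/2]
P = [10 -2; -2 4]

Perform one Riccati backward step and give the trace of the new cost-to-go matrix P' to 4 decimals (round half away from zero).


BᵀP = [-6.0000 -6.0000; -16.0000 14.0000]
S = R + BᵀPB = [1 0; 0 1/2] + [18.0000 -12.0000; -12.0000 58.0000] = [19.0000 -12.0000; -12.0000 58.5000]
BᵀPA = [-3.0000 -3.0000; -53.0000 52.0000]
K = S⁻¹·BᵀPA = [-0.8388 0.4636; -1.0780 0.9840]
A−BK = [0.0832 -0.0525; 0.0566 -0.0248]
AᵀP(A−BK) = [1.3478 -0.9584; -0.9584 0.7238]
P' = Q + AᵀP(A−BK) = [21.3478 3.0416; 3.0416 1.7238]
tr(P') = 23.0716

23.0716


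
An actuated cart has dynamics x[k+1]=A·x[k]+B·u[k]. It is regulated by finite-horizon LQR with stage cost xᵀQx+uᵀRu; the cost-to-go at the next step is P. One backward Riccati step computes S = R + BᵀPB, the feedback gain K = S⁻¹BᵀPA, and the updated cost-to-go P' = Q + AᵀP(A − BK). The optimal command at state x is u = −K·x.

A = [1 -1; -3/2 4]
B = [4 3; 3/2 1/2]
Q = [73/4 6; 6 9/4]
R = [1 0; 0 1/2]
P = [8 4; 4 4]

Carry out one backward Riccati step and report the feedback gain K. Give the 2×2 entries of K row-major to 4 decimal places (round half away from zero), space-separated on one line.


BᵀP = [38.0000 22.0000; 26.0000 14.0000]
S = R + BᵀPB = [1 0; 0 1/2] + [185.0000 125.0000; 125.0000 85.0000] = [186.0000 125.0000; 125.0000 85.5000]
BᵀPA = [5.0000 50.0000; 5.0000 30.0000]
K = S⁻¹·BᵀPA = [-0.7104 1.8885; 1.0971 -2.4101]
A−BK = [0.5504 -1.3237; -0.9829 2.3723]
AᵀP(A−BK) = [3.0665 -7.3921; -7.3921 17.8777]
P' = Q + AᵀP(A−BK) = [21.3165 -1.3921; -1.3921 20.1277]
tr(P') = 41.4442

-0.7104 1.8885 1.0971 -2.4101


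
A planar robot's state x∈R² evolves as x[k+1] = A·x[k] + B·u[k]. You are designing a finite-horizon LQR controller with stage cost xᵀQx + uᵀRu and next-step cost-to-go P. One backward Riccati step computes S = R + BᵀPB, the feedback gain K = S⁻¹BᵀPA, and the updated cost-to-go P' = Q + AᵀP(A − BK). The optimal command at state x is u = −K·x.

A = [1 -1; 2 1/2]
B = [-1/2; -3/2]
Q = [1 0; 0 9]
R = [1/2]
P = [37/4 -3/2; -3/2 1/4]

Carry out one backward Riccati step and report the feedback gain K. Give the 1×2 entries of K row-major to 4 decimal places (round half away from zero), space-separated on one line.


BᵀP = [-2.3750 0.3750]
S = R + BᵀPB = [1/2] + [0.6250] = [1.1250]
BᵀPA = [-1.6250 2.5625]
K = S⁻¹·BᵀPA = [-1.4444 2.2778]
A−BK = [0.2778 0.1389; -0.1667 3.9167]
AᵀP(A−BK) = [1.9028 -3.0486; -3.0486 4.9757]
P' = Q + AᵀP(A−BK) = [2.9028 -3.0486; -3.0486 13.9757]
tr(P') = 16.8785

-1.4444 2.2778


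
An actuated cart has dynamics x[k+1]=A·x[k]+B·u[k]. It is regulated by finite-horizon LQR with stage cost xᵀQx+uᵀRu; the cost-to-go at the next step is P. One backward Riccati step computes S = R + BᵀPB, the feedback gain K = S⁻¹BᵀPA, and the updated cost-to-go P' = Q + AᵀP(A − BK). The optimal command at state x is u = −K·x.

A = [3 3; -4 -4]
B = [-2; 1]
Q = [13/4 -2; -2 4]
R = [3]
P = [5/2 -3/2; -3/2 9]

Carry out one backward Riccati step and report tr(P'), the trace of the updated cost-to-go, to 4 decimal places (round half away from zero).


BᵀP = [-6.5000 12.0000]
S = R + BᵀPB = [3] + [25.0000] = [28.0000]
BᵀPA = [-67.5000 -67.5000]
K = S⁻¹·BᵀPA = [-2.4107 -2.4107]
A−BK = [-1.8214 -1.8214; -1.5893 -1.5893]
AᵀP(A−BK) = [39.7768 39.7768; 39.7768 39.7768]
P' = Q + AᵀP(A−BK) = [43.0268 37.7768; 37.7768 43.7768]
tr(P') = 86.8036

86.8036


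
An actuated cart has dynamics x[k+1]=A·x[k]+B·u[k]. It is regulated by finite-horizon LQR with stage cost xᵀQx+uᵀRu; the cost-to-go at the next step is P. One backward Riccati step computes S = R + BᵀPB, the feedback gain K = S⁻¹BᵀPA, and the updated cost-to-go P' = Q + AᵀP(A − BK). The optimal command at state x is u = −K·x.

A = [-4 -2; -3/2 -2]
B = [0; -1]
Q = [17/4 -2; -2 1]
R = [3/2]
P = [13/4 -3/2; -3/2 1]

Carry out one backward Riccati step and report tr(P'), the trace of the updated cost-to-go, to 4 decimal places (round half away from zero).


38.0000

BᵀP = [1.5000 -1.0000]
S = R + BᵀPB = [3/2] + [1.0000] = [2.5000]
BᵀPA = [-4.5000 -1.0000]
K = S⁻¹·BᵀPA = [-1.8000 -0.4000]
A−BK = [-4.0000 -2.0000; -3.3000 -2.4000]
AᵀP(A−BK) = [28.1500 10.7000; 10.7000 4.6000]
P' = Q + AᵀP(A−BK) = [32.4000 8.7000; 8.7000 5.6000]
tr(P') = 38.0000


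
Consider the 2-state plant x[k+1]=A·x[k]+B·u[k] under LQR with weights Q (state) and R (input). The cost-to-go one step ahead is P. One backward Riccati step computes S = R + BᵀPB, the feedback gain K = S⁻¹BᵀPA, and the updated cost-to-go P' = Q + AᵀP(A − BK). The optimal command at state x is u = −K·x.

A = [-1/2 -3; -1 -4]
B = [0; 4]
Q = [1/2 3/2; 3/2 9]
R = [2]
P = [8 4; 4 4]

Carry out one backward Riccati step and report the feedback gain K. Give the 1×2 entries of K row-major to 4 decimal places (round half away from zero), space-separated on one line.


-0.3636 -1.6970

BᵀP = [16.0000 16.0000]
S = R + BᵀPB = [2] + [64.0000] = [66.0000]
BᵀPA = [-24.0000 -112.0000]
K = S⁻¹·BᵀPA = [-0.3636 -1.6970]
A−BK = [-0.5000 -3.0000; 0.4545 2.7879]
AᵀP(A−BK) = [1.2727 7.2727; 7.2727 41.9394]
P' = Q + AᵀP(A−BK) = [1.7727 8.7727; 8.7727 50.9394]
tr(P') = 52.7121


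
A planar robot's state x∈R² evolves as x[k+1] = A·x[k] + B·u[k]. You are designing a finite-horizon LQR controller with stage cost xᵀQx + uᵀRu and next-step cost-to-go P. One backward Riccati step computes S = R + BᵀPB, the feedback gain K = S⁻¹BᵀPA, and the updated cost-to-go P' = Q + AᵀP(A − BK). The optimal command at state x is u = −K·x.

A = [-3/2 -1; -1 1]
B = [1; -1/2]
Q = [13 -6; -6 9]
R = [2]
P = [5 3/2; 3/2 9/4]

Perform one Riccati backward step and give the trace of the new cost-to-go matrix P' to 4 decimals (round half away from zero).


BᵀP = [4.2500 0.3750]
S = R + BᵀPB = [2] + [4.0625] = [6.0625]
BᵀPA = [-6.7500 -3.8750]
K = S⁻¹·BᵀPA = [-1.1134 -0.6392]
A−BK = [-0.3866 -0.3608; -1.5567 0.6804]
AᵀP(A−BK) = [10.4845 0.1856; 0.1856 1.7732]
P' = Q + AᵀP(A−BK) = [23.4845 -5.8144; -5.8144 10.7732]
tr(P') = 34.2577

34.2577


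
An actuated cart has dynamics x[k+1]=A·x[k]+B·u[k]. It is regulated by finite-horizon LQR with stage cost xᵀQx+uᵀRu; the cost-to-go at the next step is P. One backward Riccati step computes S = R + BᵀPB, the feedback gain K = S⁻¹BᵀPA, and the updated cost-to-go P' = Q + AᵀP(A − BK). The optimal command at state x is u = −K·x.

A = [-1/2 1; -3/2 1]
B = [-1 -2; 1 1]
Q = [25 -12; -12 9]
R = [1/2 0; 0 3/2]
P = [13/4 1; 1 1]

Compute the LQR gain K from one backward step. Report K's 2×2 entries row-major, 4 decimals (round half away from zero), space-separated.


BᵀP = [-2.2500 0.0000; -5.5000 -1.0000]
S = R + BᵀPB = [1/2 0; 0 3/2] + [2.2500 4.5000; 4.5000 10.0000] = [2.7500 4.5000; 4.5000 11.5000]
BᵀPA = [1.1250 -2.2500; 4.2500 -6.5000]
K = S⁻¹·BᵀPA = [-0.5440 0.2967; 0.5824 -0.6813]
A−BK = [0.1209 -0.0659; -1.5385 1.3846]
AᵀP(A−BK) = [2.6992 -2.5632; -2.5632 2.4890]
P' = Q + AᵀP(A−BK) = [27.6992 -14.5632; -14.5632 11.4890]
tr(P') = 39.1882

-0.5440 0.2967 0.5824 -0.6813


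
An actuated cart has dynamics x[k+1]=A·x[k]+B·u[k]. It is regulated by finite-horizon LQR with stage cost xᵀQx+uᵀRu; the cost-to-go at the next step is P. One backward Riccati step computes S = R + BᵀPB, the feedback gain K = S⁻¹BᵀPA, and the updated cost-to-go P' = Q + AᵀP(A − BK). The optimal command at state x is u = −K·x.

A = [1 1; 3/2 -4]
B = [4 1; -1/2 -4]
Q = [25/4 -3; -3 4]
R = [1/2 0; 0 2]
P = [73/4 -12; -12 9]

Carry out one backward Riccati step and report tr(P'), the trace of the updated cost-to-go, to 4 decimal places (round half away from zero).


BᵀP = [79.0000 -52.5000; 66.2500 -48.0000]
S = R + BᵀPB = [1/2 0; 0 2] + [342.2500 289.0000; 289.0000 258.2500] = [342.7500 289.0000; 289.0000 260.2500]
BᵀPA = [0.2500 289.0000; -5.7500 258.2500]
K = S⁻¹·BᵀPA = [0.3040 0.1018; -0.3597 0.8793]
A−BK = [0.1436 -0.2864; 0.2132 -0.4319]
AᵀP(A−BK) = [0.3556 -0.7194; -0.7194 1.7586]
P' = Q + AᵀP(A−BK) = [6.6056 -3.7194; -3.7194 5.7586]
tr(P') = 12.3643

12.3643


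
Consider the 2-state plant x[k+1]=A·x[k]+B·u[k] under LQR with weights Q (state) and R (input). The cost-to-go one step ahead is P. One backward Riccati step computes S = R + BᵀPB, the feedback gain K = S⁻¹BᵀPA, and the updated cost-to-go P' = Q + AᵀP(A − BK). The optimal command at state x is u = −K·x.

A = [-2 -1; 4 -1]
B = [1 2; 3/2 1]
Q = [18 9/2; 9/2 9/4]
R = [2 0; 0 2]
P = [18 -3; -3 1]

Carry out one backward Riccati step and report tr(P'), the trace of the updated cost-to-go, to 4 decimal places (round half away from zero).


BᵀP = [13.5000 -1.5000; 33.0000 -5.0000]
S = R + BᵀPB = [2 0; 0 2] + [11.2500 25.5000; 25.5000 61.0000] = [13.2500 25.5000; 25.5000 63.0000]
BᵀPA = [-33.0000 -12.0000; -86.0000 -28.0000]
K = S⁻¹·BᵀPA = [0.6179 -0.2276; -1.6152 -0.3523]
A−BK = [0.6125 -0.0678; 4.6883 -0.3062]
AᵀP(A−BK) = [17.4851 0.1897; 0.1897 0.4038]
P' = Q + AᵀP(A−BK) = [35.4851 4.6897; 4.6897 2.6538]
tr(P') = 38.1389

38.1389


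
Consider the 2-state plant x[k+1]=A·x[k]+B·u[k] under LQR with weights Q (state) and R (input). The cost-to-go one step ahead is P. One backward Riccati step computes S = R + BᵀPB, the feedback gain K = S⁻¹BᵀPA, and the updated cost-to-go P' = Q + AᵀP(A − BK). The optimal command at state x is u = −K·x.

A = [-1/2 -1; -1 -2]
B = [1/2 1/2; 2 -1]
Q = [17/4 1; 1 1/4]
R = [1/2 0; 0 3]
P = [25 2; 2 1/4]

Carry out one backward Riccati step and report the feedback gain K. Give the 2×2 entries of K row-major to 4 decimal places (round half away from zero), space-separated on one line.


BᵀP = [16.5000 1.5000; 10.5000 0.7500]
S = R + BᵀPB = [1/2 0; 0 3] + [11.2500 6.7500; 6.7500 4.5000] = [11.7500 6.7500; 6.7500 7.5000]
BᵀPA = [-9.7500 -19.5000; -6.0000 -12.0000]
K = S⁻¹·BᵀPA = [-0.7665 -1.5330; -0.1101 -0.2203]
A−BK = [-0.0617 -0.1233; 0.4229 0.8458]
AᵀP(A−BK) = [0.3656 0.7313; 0.7313 1.4626]
P' = Q + AᵀP(A−BK) = [4.6156 1.7313; 1.7313 1.7126]
tr(P') = 6.3282

-0.7665 -1.5330 -0.1101 -0.2203


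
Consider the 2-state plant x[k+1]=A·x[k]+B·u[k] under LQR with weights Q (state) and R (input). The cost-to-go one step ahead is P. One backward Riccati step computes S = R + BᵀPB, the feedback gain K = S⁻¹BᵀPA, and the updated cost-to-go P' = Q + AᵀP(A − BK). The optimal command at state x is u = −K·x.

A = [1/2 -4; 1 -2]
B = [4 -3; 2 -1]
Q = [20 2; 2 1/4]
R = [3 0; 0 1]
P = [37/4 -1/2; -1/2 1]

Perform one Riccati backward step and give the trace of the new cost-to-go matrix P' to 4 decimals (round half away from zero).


BᵀP = [36.0000 0.0000; -27.2500 0.5000]
S = R + BᵀPB = [3 0; 0 1] + [144.0000 -108.0000; -108.0000 81.2500] = [147.0000 -108.0000; -108.0000 82.2500]
BᵀPA = [18.0000 -144.0000; -13.1250 108.0000]
K = S⁻¹·BᵀPA = [0.1476 -0.4218; 0.0343 0.7592]
A−BK = [0.0123 -0.0351; 0.7390 -0.3972]
AᵀP(A−BK) = [0.6050 -0.4429; -0.4429 1.2654]
P' = Q + AᵀP(A−BK) = [20.6050 1.5571; 1.5571 1.5154]
tr(P') = 22.1204

22.1204


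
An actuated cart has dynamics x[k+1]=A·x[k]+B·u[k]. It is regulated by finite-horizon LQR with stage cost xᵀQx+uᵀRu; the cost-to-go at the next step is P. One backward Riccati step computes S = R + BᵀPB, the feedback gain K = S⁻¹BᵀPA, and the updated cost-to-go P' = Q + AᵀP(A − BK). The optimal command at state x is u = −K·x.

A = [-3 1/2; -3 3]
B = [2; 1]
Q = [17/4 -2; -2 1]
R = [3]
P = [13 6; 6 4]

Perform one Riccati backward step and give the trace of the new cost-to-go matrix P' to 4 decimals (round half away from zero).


BᵀP = [32.0000 16.0000]
S = R + BᵀPB = [3] + [80.0000] = [83.0000]
BᵀPA = [-144.0000 64.0000]
K = S⁻¹·BᵀPA = [-1.7349 0.7711]
A−BK = [0.4699 -1.0422; -1.2651 2.2289]
AᵀP(A−BK) = [11.1687 -7.4639; -7.4639 7.9006]
P' = Q + AᵀP(A−BK) = [15.4187 -9.4639; -9.4639 8.9006]
tr(P') = 24.3193

24.3193


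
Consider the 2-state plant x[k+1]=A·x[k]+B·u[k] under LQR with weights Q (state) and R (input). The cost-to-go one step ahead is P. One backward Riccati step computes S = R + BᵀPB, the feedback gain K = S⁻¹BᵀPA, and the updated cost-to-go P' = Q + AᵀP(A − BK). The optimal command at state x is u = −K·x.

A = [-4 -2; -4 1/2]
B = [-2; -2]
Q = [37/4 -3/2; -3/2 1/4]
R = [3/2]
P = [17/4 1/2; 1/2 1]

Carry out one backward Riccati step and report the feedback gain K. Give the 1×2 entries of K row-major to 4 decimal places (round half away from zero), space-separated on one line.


BᵀP = [-9.5000 -3.0000]
S = R + BᵀPB = [3/2] + [25.0000] = [26.5000]
BᵀPA = [50.0000 17.5000]
K = S⁻¹·BᵀPA = [1.8868 0.6604]
A−BK = [-0.2264 -0.6792; -0.2264 1.8208]
AᵀP(A−BK) = [5.6604 1.9811; 1.9811 4.6934]
P' = Q + AᵀP(A−BK) = [14.9104 0.4811; 0.4811 4.9434]
tr(P') = 19.8538

1.8868 0.6604


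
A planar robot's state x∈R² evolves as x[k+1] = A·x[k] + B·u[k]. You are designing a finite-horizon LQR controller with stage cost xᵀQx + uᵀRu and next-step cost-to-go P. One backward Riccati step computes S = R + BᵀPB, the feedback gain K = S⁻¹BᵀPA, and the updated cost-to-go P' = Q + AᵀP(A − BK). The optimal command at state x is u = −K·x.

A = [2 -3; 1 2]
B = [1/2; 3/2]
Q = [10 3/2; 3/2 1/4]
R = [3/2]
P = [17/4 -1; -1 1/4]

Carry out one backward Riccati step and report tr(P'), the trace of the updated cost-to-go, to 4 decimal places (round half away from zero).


71.1923

BᵀP = [0.6250 -0.1250]
S = R + BᵀPB = [3/2] + [0.1250] = [1.6250]
BᵀPA = [1.1250 -2.1250]
K = S⁻¹·BᵀPA = [0.6923 -1.3077]
A−BK = [1.6538 -2.3462; -0.0385 3.9615]
AᵀP(A−BK) = [12.4712 -24.5288; -24.5288 48.4712]
P' = Q + AᵀP(A−BK) = [22.4712 -23.0288; -23.0288 48.7212]
tr(P') = 71.1923


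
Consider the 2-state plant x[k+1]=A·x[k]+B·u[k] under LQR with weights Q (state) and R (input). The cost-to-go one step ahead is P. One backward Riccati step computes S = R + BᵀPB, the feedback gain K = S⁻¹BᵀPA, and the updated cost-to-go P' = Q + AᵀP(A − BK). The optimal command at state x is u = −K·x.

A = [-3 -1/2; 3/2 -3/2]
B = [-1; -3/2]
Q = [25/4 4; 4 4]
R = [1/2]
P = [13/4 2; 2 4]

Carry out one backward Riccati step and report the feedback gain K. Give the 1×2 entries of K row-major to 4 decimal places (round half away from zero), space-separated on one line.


BᵀP = [-6.2500 -8.0000]
S = R + BᵀPB = [1/2] + [18.2500] = [18.7500]
BᵀPA = [6.7500 15.1250]
K = S⁻¹·BᵀPA = [0.3600 0.8067]
A−BK = [-2.6400 0.3067; 2.0400 -0.2900]
AᵀP(A−BK) = [17.8200 -2.0700; -2.0700 0.6117]
P' = Q + AᵀP(A−BK) = [24.0700 1.9300; 1.9300 4.6117]
tr(P') = 28.6817

0.3600 0.8067


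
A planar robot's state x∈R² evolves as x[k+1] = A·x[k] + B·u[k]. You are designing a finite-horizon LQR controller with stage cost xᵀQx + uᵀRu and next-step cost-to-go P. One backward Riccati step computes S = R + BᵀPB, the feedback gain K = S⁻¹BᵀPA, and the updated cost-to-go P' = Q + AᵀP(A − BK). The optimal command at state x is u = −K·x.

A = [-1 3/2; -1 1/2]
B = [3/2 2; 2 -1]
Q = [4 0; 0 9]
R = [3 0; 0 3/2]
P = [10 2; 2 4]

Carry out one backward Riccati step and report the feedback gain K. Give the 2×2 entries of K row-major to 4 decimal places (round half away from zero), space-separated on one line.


-0.5003 0.4275 -0.1198 0.4122

BᵀP = [19.0000 11.0000; 18.0000 0.0000]
S = R + BᵀPB = [3 0; 0 3/2] + [50.5000 27.0000; 27.0000 36.0000] = [53.5000 27.0000; 27.0000 37.5000]
BᵀPA = [-30.0000 34.0000; -18.0000 27.0000]
K = S⁻¹·BᵀPA = [-0.5003 0.4275; -0.1198 0.4122]
A−BK = [-0.0100 0.0344; -0.1192 0.0573]
AᵀP(A−BK) = [0.8350 -0.7557; -0.7557 0.8359]
P' = Q + AᵀP(A−BK) = [4.8350 -0.7557; -0.7557 9.8359]
tr(P') = 14.6709


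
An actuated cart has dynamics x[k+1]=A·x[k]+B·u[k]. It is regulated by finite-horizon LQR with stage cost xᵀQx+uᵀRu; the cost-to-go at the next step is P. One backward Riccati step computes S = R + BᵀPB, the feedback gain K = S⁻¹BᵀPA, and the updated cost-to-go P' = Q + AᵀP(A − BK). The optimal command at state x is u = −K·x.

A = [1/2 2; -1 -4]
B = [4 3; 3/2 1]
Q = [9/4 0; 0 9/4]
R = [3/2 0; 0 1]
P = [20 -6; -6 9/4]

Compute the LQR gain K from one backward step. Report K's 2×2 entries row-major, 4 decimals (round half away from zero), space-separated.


BᵀP = [71.0000 -20.6250; 54.0000 -15.7500]
S = R + BᵀPB = [3/2 0; 0 1] + [253.0625 192.3750; 192.3750 146.2500] = [254.5625 192.3750; 192.3750 147.2500]
BᵀPA = [56.1250 224.5000; 42.7500 171.0000]
K = S⁻¹·BᵀPA = [0.0848 0.3392; 0.1796 0.7182]
A−BK = [-0.3778 -1.5112; -1.3067 -5.2269]
AᵀP(A−BK) = [0.8155 3.2618; 3.2618 13.0474]
P' = Q + AᵀP(A−BK) = [3.0655 3.2618; 3.2618 15.2974]
tr(P') = 18.3628

0.0848 0.3392 0.1796 0.7182


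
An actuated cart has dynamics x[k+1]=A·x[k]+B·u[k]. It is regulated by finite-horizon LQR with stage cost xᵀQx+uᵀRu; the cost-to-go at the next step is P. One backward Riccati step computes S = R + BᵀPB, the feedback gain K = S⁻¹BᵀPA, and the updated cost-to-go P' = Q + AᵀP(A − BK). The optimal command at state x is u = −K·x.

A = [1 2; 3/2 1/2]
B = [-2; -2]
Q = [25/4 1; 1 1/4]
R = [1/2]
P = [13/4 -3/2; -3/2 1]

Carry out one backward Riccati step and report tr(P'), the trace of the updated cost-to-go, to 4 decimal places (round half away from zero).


9.3409

BᵀP = [-3.5000 1.0000]
S = R + BᵀPB = [1/2] + [5.0000] = [5.5000]
BᵀPA = [-2.0000 -6.5000]
K = S⁻¹·BᵀPA = [-0.3636 -1.1818]
A−BK = [0.2727 -0.3636; 0.7727 -1.8636]
AᵀP(A−BK) = [0.2727 -0.3636; -0.3636 2.5682]
P' = Q + AᵀP(A−BK) = [6.5227 0.6364; 0.6364 2.8182]
tr(P') = 9.3409


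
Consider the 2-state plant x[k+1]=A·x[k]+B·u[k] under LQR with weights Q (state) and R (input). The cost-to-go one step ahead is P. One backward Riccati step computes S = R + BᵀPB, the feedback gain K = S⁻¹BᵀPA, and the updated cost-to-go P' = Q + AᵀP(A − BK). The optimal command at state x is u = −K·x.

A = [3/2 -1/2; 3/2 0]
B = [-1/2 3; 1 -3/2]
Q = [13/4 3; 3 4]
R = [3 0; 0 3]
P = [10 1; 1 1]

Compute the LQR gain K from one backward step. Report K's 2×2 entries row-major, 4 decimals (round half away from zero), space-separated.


BᵀP = [-4.0000 0.5000; 28.5000 1.5000]
S = R + BᵀPB = [3 0; 0 3] + [2.5000 -12.7500; -12.7500 83.2500] = [5.5000 -12.7500; -12.7500 86.2500]
BᵀPA = [-5.2500 2.0000; 45.0000 -14.2500]
K = S⁻¹·BᵀPA = [0.3879 -0.0295; 0.5791 -0.1696]
A−BK = [-0.0433 -0.0060; 1.9808 -0.2249]
AᵀP(A−BK) = [5.2279 -0.7739; -0.7739 0.1425]
P' = Q + AᵀP(A−BK) = [8.4779 2.2261; 2.2261 4.1425]
tr(P') = 12.6204

0.3879 -0.0295 0.5791 -0.1696


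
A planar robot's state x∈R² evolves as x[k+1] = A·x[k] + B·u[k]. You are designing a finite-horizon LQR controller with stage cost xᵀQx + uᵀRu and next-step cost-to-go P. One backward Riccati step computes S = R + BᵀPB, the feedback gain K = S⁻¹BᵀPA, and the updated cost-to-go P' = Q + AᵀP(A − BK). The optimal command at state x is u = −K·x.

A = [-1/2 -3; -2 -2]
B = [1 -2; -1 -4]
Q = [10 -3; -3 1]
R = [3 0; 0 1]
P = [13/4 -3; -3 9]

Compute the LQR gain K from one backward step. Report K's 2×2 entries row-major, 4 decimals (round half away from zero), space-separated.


0.2450 -0.8974 0.4414 0.6851

BᵀP = [6.2500 -12.0000; 5.5000 -30.0000]
S = R + BᵀPB = [3 0; 0 1] + [18.2500 35.5000; 35.5000 109.0000] = [21.2500 35.5000; 35.5000 110.0000]
BᵀPA = [20.8750 5.2500; 57.2500 43.5000]
K = S⁻¹·BᵀPA = [0.2450 -0.8974; 0.4414 0.6851]
A−BK = [0.1379 -0.7324; 0.0106 -0.1571]
AᵀP(A−BK) = [0.4289 -0.6120; -0.6120 4.1606]
P' = Q + AᵀP(A−BK) = [10.4289 -3.6120; -3.6120 5.1606]
tr(P') = 15.5895


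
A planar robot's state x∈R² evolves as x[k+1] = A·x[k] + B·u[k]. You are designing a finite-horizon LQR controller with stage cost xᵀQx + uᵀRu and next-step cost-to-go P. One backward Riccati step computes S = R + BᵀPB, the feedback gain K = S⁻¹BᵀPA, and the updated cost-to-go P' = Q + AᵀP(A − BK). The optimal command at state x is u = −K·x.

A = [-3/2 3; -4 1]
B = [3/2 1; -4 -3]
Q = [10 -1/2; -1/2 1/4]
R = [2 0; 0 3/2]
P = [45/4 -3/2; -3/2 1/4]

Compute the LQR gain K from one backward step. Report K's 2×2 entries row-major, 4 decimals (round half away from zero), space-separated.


BᵀP = [22.8750 -3.2500; 15.7500 -2.2500]
S = R + BᵀPB = [2 0; 0 3/2] + [47.3125 32.6250; 32.6250 22.5000] = [49.3125 32.6250; 32.6250 24.0000]
BᵀPA = [-21.3125 65.3750; -14.6250 45.0000]
K = S⁻¹·BᵀPA = [-0.2885 0.8469; -0.2172 0.7237]
A−BK = [-0.8501 1.0059; -5.8056 6.5588]
AᵀP(A−BK) = [1.9874 -2.7407; -2.7407 4.5653]
P' = Q + AᵀP(A−BK) = [11.9874 -3.2407; -3.2407 4.8153]
tr(P') = 16.8027

-0.2885 0.8469 -0.2172 0.7237


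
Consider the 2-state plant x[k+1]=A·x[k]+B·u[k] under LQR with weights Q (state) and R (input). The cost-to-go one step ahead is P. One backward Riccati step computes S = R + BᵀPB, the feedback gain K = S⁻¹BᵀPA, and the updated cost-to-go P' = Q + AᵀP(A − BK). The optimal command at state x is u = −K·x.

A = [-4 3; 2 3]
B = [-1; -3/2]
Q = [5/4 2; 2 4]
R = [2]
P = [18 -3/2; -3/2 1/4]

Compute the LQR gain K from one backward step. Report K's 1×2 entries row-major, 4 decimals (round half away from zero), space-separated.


4.0623 -2.7315

BᵀP = [-15.7500 1.1250]
S = R + BᵀPB = [2] + [14.0625] = [16.0625]
BᵀPA = [65.2500 -43.8750]
K = S⁻¹·BᵀPA = [4.0623 -2.7315]
A−BK = [0.0623 0.2685; 8.0934 -1.0973]
AᵀP(A−BK) = [47.9377 -27.2685; -27.2685 17.4047]
P' = Q + AᵀP(A−BK) = [49.1877 -25.2685; -25.2685 21.4047]
tr(P') = 70.5924


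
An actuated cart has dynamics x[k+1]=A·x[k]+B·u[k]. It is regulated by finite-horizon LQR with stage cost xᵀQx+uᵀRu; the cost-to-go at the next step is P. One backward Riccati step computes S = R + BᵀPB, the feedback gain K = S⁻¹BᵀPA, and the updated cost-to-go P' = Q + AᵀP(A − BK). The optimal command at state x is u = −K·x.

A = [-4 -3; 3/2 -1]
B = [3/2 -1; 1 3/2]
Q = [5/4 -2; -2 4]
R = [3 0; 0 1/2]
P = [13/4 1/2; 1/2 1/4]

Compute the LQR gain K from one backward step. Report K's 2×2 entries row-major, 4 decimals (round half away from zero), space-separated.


BᵀP = [5.3750 1.0000; -2.5000 -0.1250]
S = R + BᵀPB = [3 0; 0 1/2] + [9.0625 -3.8750; -3.8750 2.3125] = [12.0625 -3.8750; -3.8750 2.8125]
BᵀPA = [-20.0000 -17.1250; 9.8125 7.6250]
K = S⁻¹·BᵀPA = [-0.9639 -0.9845; 2.1609 1.3547]
A−BK = [-0.3933 -0.1686; -0.7775 -2.0475]
AᵀP(A−BK) = [6.0815 5.3921; 5.3921 5.3109]
P' = Q + AᵀP(A−BK) = [7.3315 3.3921; 3.3921 9.3109]
tr(P') = 16.6424

-0.9639 -0.9845 2.1609 1.3547


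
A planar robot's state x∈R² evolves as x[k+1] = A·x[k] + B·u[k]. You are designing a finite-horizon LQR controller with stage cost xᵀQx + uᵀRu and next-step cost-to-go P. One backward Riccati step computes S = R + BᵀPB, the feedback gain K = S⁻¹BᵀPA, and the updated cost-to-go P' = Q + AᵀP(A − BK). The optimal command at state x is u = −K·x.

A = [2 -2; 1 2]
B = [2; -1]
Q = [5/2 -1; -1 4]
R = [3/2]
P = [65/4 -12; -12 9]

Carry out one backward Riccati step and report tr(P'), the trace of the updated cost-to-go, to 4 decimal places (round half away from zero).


BᵀP = [44.5000 -33.0000]
S = R + BᵀPB = [3/2] + [122.0000] = [123.5000]
BᵀPA = [56.0000 -155.0000]
K = S⁻¹·BᵀPA = [0.4534 -1.2551]
A−BK = [1.0931 0.5101; 1.4534 0.7449]
AᵀP(A−BK) = [0.6073 -0.7166; -0.7166 2.4656]
P' = Q + AᵀP(A−BK) = [3.1073 -1.7166; -1.7166 6.4656]
tr(P') = 9.5729

9.5729


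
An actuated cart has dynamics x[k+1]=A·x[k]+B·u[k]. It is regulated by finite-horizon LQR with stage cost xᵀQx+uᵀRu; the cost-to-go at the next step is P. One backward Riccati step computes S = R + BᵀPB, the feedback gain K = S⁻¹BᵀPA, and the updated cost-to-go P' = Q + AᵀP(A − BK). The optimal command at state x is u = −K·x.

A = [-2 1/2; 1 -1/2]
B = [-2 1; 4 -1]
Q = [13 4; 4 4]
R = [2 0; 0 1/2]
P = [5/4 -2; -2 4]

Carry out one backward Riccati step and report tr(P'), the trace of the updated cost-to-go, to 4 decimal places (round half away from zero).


17.5380

BᵀP = [-10.5000 20.0000; 3.2500 -6.0000]
S = R + BᵀPB = [2 0; 0 1/2] + [101.0000 -30.5000; -30.5000 9.2500] = [103.0000 -30.5000; -30.5000 9.7500]
BᵀPA = [41.0000 -15.2500; -12.5000 4.6250]
K = S⁻¹·BᵀPA = [0.2500 -0.1030; -0.5000 0.1520]
A−BK = [-1.0000 0.1419; -0.5000 0.0642]
AᵀP(A−BK) = [0.5000 -0.1250; -0.1250 0.0380]
P' = Q + AᵀP(A−BK) = [13.5000 3.8750; 3.8750 4.0380]
tr(P') = 17.5380
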